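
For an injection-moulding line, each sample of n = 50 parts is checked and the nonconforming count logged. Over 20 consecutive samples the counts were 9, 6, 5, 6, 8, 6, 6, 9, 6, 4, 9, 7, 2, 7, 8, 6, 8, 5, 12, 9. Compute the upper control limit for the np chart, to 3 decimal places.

14.216

p̄ = Σdᵢ / (k·n) = 138 / (20 × 50) = 0.13800
UCL = np̄ + 3·√(np̄(1−p̄)) = 6.9000 + 3 × √(6.9000×0.86200) = 6.9000 + 3 × 2.4388 = 14.2164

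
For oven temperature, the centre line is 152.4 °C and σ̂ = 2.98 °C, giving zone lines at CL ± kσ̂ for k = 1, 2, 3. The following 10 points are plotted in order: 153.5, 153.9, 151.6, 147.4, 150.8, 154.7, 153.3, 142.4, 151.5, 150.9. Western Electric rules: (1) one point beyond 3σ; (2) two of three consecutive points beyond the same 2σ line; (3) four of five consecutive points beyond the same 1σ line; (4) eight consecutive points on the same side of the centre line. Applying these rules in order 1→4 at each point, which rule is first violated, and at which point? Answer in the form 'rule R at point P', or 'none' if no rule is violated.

Zone of each point (C = within 1σ̂, B = 1σ̂–2σ̂, A = 2σ̂–3σ̂, * = beyond 3σ̂; sign = side of CL): 1:+C, 2:+C, 3:-C, 4:-B, 5:-C, 6:+C, 7:+C, 8:-*, 9:-C, 10:-C
Rule 1 (one point beyond the 3σ limits) is satisfied at point 8.

rule 1 at point 8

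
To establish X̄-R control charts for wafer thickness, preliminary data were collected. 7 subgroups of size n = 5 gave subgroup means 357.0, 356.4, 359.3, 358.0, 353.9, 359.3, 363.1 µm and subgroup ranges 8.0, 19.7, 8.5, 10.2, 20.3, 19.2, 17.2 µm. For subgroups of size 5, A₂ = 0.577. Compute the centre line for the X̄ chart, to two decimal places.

X̄̄ = (357.0 + 356.4 + 359.3 + 358.0 + 353.9 + 359.3 + 363.1) / 7 = 2507.0000 / 7 = 358.1429
CL = X̄̄ = 358.1429

358.14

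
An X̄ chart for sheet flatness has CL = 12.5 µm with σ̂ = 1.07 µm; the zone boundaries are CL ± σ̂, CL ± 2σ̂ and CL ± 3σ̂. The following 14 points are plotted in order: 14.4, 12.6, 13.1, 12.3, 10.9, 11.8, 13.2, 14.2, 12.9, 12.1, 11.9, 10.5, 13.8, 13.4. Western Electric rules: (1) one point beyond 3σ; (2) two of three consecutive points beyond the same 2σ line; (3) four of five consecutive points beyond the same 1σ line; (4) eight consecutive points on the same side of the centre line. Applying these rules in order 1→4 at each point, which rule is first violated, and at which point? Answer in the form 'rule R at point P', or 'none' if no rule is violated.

Zone of each point (C = within 1σ̂, B = 1σ̂–2σ̂, A = 2σ̂–3σ̂, * = beyond 3σ̂; sign = side of CL): 1:+B, 2:+C, 3:+C, 4:-C, 5:-B, 6:-C, 7:+C, 8:+B, 9:+C, 10:-C, 11:-C, 12:-B, 13:+B, 14:+C
No rule fires across all 14 points.

none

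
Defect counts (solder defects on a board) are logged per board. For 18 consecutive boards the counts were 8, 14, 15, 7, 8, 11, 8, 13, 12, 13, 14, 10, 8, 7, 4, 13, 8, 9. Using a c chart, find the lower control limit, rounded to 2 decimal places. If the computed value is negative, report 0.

0.57

c̄ = (8 + 14 + 15 + 7 + 8 + 11 + 8 + 13 + 12 + 13 + 14 + 10 + 8 + 7 + 4 + 13 + 8 + 9) / 18 = 182 / 18 = 10.1111
LCL = c̄ − 3√c̄ = 10.1111 − 3 × 3.1798 = 0.5717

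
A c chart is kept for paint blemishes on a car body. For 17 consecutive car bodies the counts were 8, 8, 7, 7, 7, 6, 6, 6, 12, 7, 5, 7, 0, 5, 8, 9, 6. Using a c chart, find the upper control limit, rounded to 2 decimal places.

14.47

c̄ = (8 + 8 + 7 + 7 + 7 + 6 + 6 + 6 + 12 + 7 + 5 + 7 + 0 + 5 + 8 + 9 + 6) / 17 = 114 / 17 = 6.7059
UCL = c̄ + 3√c̄ = 6.7059 + 3 × √6.7059 = 6.7059 + 3 × 2.5896 = 14.4746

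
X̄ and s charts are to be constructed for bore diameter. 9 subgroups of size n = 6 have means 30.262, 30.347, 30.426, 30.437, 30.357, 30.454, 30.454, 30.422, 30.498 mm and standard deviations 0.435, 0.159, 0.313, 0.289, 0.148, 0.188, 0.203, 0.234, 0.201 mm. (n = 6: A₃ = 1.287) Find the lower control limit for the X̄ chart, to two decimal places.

30.10

X̄̄ = (30.262 + 30.347 + 30.426 + 30.437 + 30.357 + 30.454 + 30.454 + 30.422 + 30.498) / 9 = 30.4063
s̄ = (0.435 + 0.159 + 0.313 + 0.289 + 0.148 + 0.188 + 0.203 + 0.234 + 0.201) / 9 = 0.2411
LCL = X̄̄ − A₃·s̄ = 30.4063 − 1.287 × 0.2411 = 30.0960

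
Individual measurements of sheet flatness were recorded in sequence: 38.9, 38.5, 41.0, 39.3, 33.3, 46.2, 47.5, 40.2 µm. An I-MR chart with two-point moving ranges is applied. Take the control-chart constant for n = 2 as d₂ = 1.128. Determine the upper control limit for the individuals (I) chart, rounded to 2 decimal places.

X̄ = (38.9 + 38.5 + 41.0 + 39.3 + 33.3 + 46.2 + 47.5 + 40.2) / 8 = 40.6125
Moving ranges: 0.4, 2.5, 1.7, 6.0, 12.9, 1.3, 7.3; M̄R̄ = 32.1000 / 7 = 4.5857
UCL = X̄ + 3·M̄R̄/d₂ = 40.6125 + 3 × 4.5857 / 1.128 = 52.8085

52.81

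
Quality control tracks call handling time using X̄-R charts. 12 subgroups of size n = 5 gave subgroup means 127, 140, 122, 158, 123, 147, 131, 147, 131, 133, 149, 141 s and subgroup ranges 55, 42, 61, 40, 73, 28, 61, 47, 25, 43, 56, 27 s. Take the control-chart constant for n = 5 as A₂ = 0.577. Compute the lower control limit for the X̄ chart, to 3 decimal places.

X̄̄ = (127 + 140 + 122 + 158 + 123 + 147 + 131 + 147 + 131 + 133 + 149 + 141) / 12 = 1649.0000 / 12 = 137.4167
R̄ = (55 + 42 + 61 + 40 + 73 + 28 + 61 + 47 + 25 + 43 + 56 + 27) / 12 = 558.0000 / 12 = 46.5000
LCL = X̄̄ − A₂·R̄ = 137.4167 − 0.577 × 46.5000 = 110.5862

110.586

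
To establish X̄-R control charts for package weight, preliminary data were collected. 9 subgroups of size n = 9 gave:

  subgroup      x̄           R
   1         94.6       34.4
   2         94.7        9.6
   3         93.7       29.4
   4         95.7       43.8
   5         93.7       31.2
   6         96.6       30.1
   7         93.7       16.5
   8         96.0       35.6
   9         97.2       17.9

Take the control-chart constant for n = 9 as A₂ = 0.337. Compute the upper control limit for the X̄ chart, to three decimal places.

X̄̄ = (94.6 + 94.7 + 93.7 + 95.7 + 93.7 + 96.6 + 93.7 + 96.0 + 97.2) / 9 = 855.9000 / 9 = 95.1000
R̄ = (34.4 + 9.6 + 29.4 + 43.8 + 31.2 + 30.1 + 16.5 + 35.6 + 17.9) / 9 = 248.5000 / 9 = 27.6111
UCL = X̄̄ + A₂·R̄ = 95.1000 + 0.337 × 27.6111 = 104.4049

104.405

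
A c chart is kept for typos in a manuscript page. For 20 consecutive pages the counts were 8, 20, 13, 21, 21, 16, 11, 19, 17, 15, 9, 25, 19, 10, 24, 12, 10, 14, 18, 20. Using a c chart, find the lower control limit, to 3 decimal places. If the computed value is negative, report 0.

c̄ = (8 + 20 + 13 + 21 + 21 + 16 + 11 + 19 + 17 + 15 + 9 + 25 + 19 + 10 + 24 + 12 + 10 + 14 + 18 + 20) / 20 = 322 / 20 = 16.1000
LCL = c̄ − 3√c̄ = 16.1000 − 3 × 4.0125 = 4.0626

4.063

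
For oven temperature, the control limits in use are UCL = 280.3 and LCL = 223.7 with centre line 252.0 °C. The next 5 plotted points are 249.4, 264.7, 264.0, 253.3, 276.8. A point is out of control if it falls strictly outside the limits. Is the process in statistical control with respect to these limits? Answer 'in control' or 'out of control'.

All 5 points lie within [223.7, 280.3].

in control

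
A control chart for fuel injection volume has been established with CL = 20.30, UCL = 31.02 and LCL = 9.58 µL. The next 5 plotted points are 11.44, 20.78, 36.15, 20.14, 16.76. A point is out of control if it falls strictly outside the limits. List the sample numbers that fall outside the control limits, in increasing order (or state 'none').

Compare each point to [9.58, 31.02]: sample 3 = 36.15 > UCL.

3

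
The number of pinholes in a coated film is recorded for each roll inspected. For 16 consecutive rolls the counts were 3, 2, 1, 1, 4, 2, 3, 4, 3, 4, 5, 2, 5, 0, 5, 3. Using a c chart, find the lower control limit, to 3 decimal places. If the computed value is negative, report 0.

0.000

c̄ = (3 + 2 + 1 + 1 + 4 + 2 + 3 + 4 + 3 + 4 + 5 + 2 + 5 + 0 + 5 + 3) / 16 = 47 / 16 = 2.9375
LCL = c̄ − 3√c̄ = 2.9375 − 3 × 1.7139 = -2.2042 → 0 (cannot be negative)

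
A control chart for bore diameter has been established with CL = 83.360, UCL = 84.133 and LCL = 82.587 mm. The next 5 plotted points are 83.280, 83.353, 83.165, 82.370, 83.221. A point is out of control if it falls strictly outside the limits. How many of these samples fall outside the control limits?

1

Compare each point to [82.587, 84.133]: sample 4 = 82.370 < LCL.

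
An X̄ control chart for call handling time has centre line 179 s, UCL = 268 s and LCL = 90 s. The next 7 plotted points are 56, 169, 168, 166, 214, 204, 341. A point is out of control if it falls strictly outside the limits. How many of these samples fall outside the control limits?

Compare each point to [90, 268]: sample 1 = 56 < LCL; sample 7 = 341 > UCL.

2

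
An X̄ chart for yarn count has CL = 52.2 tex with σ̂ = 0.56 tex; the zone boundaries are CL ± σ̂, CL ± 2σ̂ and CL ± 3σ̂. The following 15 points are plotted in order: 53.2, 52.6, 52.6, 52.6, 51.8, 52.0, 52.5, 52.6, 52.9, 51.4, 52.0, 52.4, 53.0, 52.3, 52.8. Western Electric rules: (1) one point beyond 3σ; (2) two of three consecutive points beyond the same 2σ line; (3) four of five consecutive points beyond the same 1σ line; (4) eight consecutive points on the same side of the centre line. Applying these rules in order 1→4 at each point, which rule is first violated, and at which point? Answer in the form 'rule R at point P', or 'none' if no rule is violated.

Zone of each point (C = within 1σ̂, B = 1σ̂–2σ̂, A = 2σ̂–3σ̂, * = beyond 3σ̂; sign = side of CL): 1:+B, 2:+C, 3:+C, 4:+C, 5:-C, 6:-C, 7:+C, 8:+C, 9:+B, 10:-B, 11:-C, 12:+C, 13:+B, 14:+C, 15:+B
No rule fires across all 15 points.

none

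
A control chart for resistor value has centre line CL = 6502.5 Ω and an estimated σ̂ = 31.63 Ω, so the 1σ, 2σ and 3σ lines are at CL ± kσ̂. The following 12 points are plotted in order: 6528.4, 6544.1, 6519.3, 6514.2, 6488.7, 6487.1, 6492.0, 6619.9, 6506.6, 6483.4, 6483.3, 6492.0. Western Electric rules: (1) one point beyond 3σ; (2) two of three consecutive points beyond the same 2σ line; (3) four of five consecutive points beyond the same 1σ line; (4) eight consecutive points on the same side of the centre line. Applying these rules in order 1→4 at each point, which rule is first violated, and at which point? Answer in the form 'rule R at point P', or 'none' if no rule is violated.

Zone of each point (C = within 1σ̂, B = 1σ̂–2σ̂, A = 2σ̂–3σ̂, * = beyond 3σ̂; sign = side of CL): 1:+C, 2:+B, 3:+C, 4:+C, 5:-C, 6:-C, 7:-C, 8:+*, 9:+C, 10:-C, 11:-C, 12:-C
Rule 1 (one point beyond the 3σ limits) is satisfied at point 8.

rule 1 at point 8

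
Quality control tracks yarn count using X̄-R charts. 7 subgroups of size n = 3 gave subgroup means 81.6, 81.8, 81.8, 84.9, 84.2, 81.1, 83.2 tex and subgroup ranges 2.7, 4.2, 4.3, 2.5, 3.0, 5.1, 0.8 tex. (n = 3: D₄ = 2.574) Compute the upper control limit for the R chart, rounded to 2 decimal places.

8.31

R̄ = (2.7 + 4.2 + 4.3 + 2.5 + 3.0 + 5.1 + 0.8) / 7 = 22.6000 / 7 = 3.2286
UCL_R = D₄·R̄ = 2.574 × 3.2286 = 8.3103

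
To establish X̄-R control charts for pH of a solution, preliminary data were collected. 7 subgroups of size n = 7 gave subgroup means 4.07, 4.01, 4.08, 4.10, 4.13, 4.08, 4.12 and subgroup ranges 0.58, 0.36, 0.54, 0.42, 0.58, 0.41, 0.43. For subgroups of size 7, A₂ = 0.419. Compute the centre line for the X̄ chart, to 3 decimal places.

X̄̄ = (4.07 + 4.01 + 4.08 + 4.10 + 4.13 + 4.08 + 4.12) / 7 = 28.5900 / 7 = 4.0843
CL = X̄̄ = 4.0843

4.084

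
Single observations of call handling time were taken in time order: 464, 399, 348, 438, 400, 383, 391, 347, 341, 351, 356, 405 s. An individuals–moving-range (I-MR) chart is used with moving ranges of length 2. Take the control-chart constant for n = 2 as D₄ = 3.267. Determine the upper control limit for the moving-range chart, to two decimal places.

113.75

Moving ranges: 65, 51, 90, 38, 17, 8, 44, 6, 10, 5, 49; M̄R̄ = 383.0000 / 11 = 34.8182
UCL_MR = D₄·M̄R̄ = 3.267 × 34.8182 = 113.7510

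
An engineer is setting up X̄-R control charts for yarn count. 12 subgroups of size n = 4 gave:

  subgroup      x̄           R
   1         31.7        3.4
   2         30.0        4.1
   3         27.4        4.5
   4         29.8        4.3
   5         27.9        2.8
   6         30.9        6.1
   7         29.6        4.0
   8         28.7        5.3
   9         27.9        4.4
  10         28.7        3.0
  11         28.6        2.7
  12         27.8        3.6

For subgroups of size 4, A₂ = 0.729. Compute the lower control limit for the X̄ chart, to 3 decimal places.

X̄̄ = (31.7 + 30.0 + 27.4 + 29.8 + 27.9 + 30.9 + 29.6 + 28.7 + 27.9 + 28.7 + 28.6 + 27.8) / 12 = 349.0000 / 12 = 29.0833
R̄ = (3.4 + 4.1 + 4.5 + 4.3 + 2.8 + 6.1 + 4.0 + 5.3 + 4.4 + 3.0 + 2.7 + 3.6) / 12 = 48.2000 / 12 = 4.0167
LCL = X̄̄ − A₂·R̄ = 29.0833 − 0.729 × 4.0167 = 26.1552

26.155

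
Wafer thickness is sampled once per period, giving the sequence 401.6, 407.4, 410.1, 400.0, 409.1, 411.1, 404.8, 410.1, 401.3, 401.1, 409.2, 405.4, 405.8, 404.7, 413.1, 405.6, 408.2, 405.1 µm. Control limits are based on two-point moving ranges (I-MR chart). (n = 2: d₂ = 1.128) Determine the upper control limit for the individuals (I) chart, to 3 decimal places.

X̄ = (401.6 + 407.4 + 410.1 + 400.0 + 409.1 + 411.1 + 404.8 + 410.1 + 401.3 + 401.1 + 409.2 + 405.4 + 405.8 + 404.7 + 413.1 + 405.6 + 408.2 + 405.1) / 18 = 406.3167
Moving ranges: 5.8, 2.7, 10.1, 9.1, 2.0, 6.3, 5.3, 8.8, 0.2, 8.1, 3.8, 0.4, 1.1, 8.4, 7.5, 2.6, 3.1; M̄R̄ = 85.3000 / 17 = 5.0176
UCL = X̄ + 3·M̄R̄/d₂ = 406.3167 + 3 × 5.0176 / 1.128 = 419.6615

419.661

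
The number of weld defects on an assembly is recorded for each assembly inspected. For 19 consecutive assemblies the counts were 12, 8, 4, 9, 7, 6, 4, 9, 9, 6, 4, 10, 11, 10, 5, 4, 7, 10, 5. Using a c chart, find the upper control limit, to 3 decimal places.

c̄ = (12 + 8 + 4 + 9 + 7 + 6 + 4 + 9 + 9 + 6 + 4 + 10 + 11 + 10 + 5 + 4 + 7 + 10 + 5) / 19 = 140 / 19 = 7.3684
UCL = c̄ + 3√c̄ = 7.3684 + 3 × √7.3684 = 7.3684 + 3 × 2.7145 = 15.5119

15.512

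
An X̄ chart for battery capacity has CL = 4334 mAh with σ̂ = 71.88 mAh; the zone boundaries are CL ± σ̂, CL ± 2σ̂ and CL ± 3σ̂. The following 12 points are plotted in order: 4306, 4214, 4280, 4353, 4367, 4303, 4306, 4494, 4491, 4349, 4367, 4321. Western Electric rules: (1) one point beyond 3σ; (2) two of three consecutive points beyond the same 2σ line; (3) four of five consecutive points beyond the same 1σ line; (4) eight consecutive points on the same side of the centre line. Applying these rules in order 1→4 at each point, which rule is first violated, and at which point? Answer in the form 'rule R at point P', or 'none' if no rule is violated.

rule 2 at point 9

Zone of each point (C = within 1σ̂, B = 1σ̂–2σ̂, A = 2σ̂–3σ̂, * = beyond 3σ̂; sign = side of CL): 1:-C, 2:-B, 3:-C, 4:+C, 5:+C, 6:-C, 7:-C, 8:+A, 9:+A, 10:+C, 11:+C, 12:-C
Rule 2 (two of three consecutive points beyond the same 2σ limit) is satisfied at point 9.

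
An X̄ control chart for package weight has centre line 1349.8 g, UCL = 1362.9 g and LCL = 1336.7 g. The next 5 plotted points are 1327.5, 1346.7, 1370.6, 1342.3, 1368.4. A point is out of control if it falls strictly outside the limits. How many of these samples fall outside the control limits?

Compare each point to [1336.7, 1362.9]: sample 1 = 1327.5 < LCL; sample 3 = 1370.6 > UCL; sample 5 = 1368.4 > UCL.

3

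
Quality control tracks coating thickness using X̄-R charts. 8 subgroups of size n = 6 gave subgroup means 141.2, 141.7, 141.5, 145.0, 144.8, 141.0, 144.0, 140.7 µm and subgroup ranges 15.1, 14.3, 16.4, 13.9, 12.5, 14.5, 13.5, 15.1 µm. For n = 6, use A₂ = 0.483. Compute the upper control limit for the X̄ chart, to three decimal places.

X̄̄ = (141.2 + 141.7 + 141.5 + 145.0 + 144.8 + 141.0 + 144.0 + 140.7) / 8 = 1139.9000 / 8 = 142.4875
R̄ = (15.1 + 14.3 + 16.4 + 13.9 + 12.5 + 14.5 + 13.5 + 15.1) / 8 = 115.3000 / 8 = 14.4125
UCL = X̄̄ + A₂·R̄ = 142.4875 + 0.483 × 14.4125 = 149.4487

149.449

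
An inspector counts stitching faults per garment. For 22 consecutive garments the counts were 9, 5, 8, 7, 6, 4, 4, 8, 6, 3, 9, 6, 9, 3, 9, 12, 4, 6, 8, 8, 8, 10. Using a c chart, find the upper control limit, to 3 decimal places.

c̄ = (9 + 5 + 8 + 7 + 6 + 4 + 4 + 8 + 6 + 3 + 9 + 6 + 9 + 3 + 9 + 12 + 4 + 6 + 8 + 8 + 8 + 10) / 22 = 152 / 22 = 6.9091
UCL = c̄ + 3√c̄ = 6.9091 + 3 × √6.9091 = 6.9091 + 3 × 2.6285 = 14.7946

14.795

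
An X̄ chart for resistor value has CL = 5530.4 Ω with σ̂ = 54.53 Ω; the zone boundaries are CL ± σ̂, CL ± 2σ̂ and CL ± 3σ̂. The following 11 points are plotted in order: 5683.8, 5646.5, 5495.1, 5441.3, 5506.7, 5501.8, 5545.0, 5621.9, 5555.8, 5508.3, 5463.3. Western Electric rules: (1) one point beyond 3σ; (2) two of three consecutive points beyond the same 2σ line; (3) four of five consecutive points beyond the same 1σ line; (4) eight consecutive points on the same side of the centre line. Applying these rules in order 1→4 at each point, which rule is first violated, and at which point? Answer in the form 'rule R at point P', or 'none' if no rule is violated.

rule 2 at point 2

Zone of each point (C = within 1σ̂, B = 1σ̂–2σ̂, A = 2σ̂–3σ̂, * = beyond 3σ̂; sign = side of CL): 1:+A, 2:+A, 3:-C, 4:-B, 5:-C, 6:-C, 7:+C, 8:+B, 9:+C, 10:-C, 11:-B
Rule 2 (two of three consecutive points beyond the same 2σ limit) is satisfied at point 2.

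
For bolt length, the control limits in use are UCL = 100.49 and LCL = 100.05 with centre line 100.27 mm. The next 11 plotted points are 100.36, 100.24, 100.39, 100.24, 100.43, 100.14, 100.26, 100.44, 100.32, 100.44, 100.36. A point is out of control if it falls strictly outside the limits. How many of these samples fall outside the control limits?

0

All 11 points lie within [100.05, 100.49].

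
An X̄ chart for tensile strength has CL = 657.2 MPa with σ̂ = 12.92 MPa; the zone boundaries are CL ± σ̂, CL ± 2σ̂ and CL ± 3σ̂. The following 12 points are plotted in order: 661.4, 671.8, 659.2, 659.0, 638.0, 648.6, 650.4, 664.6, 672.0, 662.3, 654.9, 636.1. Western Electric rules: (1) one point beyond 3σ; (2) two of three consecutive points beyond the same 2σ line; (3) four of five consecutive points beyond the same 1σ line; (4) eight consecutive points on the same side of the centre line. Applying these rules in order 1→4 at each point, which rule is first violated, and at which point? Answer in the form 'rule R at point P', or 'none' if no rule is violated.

Zone of each point (C = within 1σ̂, B = 1σ̂–2σ̂, A = 2σ̂–3σ̂, * = beyond 3σ̂; sign = side of CL): 1:+C, 2:+B, 3:+C, 4:+C, 5:-B, 6:-C, 7:-C, 8:+C, 9:+B, 10:+C, 11:-C, 12:-B
No rule fires across all 12 points.

none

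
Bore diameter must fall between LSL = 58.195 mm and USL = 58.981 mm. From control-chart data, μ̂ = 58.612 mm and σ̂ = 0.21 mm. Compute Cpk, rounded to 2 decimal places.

Cpu = (USL − μ̂) / (3σ̂) = (58.981 − 58.612) / (3 × 0.21) = 0.5857; Cpl = (μ̂ − LSL) / (3σ̂) = (58.612 − 58.195) / (3 × 0.21) = 0.6619; Cpk = min(Cpu, Cpl) = 0.5857

0.59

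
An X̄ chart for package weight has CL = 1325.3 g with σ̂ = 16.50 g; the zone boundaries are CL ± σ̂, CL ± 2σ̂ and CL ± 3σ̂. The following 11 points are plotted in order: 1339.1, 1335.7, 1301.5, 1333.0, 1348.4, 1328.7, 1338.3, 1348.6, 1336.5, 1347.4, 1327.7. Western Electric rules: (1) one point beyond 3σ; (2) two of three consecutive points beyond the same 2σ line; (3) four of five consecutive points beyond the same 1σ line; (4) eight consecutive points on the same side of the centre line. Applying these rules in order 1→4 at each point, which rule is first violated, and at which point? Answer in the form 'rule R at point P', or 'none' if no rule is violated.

rule 4 at point 11

Zone of each point (C = within 1σ̂, B = 1σ̂–2σ̂, A = 2σ̂–3σ̂, * = beyond 3σ̂; sign = side of CL): 1:+C, 2:+C, 3:-B, 4:+C, 5:+B, 6:+C, 7:+C, 8:+B, 9:+C, 10:+B, 11:+C
Rule 4 (eight consecutive points on the same side of the centre line) is satisfied at point 11.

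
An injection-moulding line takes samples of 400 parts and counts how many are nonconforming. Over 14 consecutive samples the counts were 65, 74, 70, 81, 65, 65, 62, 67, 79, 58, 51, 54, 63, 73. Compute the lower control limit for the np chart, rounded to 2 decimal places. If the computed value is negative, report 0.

p̄ = Σdᵢ / (k·n) = 927 / (14 × 400) = 0.16554
LCL = np̄ − 3·√(np̄(1−p̄)) = 66.2143 − 3 × 7.4333 = 43.9145

43.91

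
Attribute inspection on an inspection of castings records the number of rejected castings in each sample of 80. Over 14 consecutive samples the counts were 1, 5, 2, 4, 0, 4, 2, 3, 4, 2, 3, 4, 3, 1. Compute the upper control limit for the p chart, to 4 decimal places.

0.0947

p̄ = Σdᵢ / (k·n) = 38 / (14 × 80) = 0.03393
UCL = p̄ + 3·√(p̄(1−p̄)/n) = 0.03393 + 3 × √(0.03393×0.96607/80) = 0.03393 + 3 × 0.02024 = 0.09465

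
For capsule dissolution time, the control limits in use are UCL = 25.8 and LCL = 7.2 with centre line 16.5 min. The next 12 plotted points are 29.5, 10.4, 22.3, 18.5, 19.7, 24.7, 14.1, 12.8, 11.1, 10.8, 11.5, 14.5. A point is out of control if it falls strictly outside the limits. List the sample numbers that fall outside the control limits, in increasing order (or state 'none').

1

Compare each point to [7.2, 25.8]: sample 1 = 29.5 > UCL.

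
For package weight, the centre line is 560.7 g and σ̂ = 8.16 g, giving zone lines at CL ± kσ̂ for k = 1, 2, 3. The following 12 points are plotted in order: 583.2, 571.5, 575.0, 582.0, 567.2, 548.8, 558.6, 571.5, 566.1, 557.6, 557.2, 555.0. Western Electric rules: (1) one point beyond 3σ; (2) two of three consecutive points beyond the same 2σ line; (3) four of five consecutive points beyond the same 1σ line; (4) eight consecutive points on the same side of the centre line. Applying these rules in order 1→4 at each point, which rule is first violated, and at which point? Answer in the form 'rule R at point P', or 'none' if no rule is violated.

Zone of each point (C = within 1σ̂, B = 1σ̂–2σ̂, A = 2σ̂–3σ̂, * = beyond 3σ̂; sign = side of CL): 1:+A, 2:+B, 3:+B, 4:+A, 5:+C, 6:-B, 7:-C, 8:+B, 9:+C, 10:-C, 11:-C, 12:-C
Rule 3 (four of five consecutive points beyond the same 1σ limit) is satisfied at point 4.

rule 3 at point 4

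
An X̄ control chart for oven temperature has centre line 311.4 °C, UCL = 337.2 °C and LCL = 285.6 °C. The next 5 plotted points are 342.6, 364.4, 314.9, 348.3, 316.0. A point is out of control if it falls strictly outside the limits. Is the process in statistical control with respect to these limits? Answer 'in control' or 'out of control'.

out of control

Compare each point to [285.6, 337.2]: sample 1 = 342.6 > UCL; sample 2 = 364.4 > UCL; sample 4 = 348.3 > UCL.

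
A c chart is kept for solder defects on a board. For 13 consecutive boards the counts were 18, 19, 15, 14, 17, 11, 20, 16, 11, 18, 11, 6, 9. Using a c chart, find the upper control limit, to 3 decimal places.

c̄ = (18 + 19 + 15 + 14 + 17 + 11 + 20 + 16 + 11 + 18 + 11 + 6 + 9) / 13 = 185 / 13 = 14.2308
UCL = c̄ + 3√c̄ = 14.2308 + 3 × √14.2308 = 14.2308 + 3 × 3.7724 = 25.5479

25.548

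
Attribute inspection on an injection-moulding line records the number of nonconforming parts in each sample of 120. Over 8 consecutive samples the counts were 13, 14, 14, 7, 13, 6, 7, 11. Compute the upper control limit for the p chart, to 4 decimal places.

p̄ = Σdᵢ / (k·n) = 85 / (8 × 120) = 0.08854
UCL = p̄ + 3·√(p̄(1−p̄)/n) = 0.08854 + 3 × √(0.08854×0.91146/120) = 0.08854 + 3 × 0.02593 = 0.16634

0.1663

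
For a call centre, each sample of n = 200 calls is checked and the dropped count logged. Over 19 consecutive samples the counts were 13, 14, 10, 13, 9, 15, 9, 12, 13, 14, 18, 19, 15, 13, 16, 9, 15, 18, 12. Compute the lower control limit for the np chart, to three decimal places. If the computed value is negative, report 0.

2.873

p̄ = Σdᵢ / (k·n) = 257 / (19 × 200) = 0.06763
LCL = np̄ − 3·√(np̄(1−p̄)) = 13.5263 − 3 × 3.5513 = 2.8725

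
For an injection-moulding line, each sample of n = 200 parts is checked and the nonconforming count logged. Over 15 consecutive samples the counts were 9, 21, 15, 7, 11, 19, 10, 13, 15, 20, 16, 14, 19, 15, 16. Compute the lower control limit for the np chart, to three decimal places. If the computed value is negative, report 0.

3.607

p̄ = Σdᵢ / (k·n) = 220 / (15 × 200) = 0.07333
LCL = np̄ − 3·√(np̄(1−p̄)) = 14.6667 − 3 × 3.6866 = 3.6068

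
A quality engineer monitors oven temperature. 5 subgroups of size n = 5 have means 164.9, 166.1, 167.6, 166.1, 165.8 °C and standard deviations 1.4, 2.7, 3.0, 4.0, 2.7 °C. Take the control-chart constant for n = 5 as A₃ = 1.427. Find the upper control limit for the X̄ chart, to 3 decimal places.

170.039

X̄̄ = (164.9 + 166.1 + 167.6 + 166.1 + 165.8) / 5 = 166.1000
s̄ = (1.4 + 2.7 + 3.0 + 4.0 + 2.7) / 5 = 2.7600
UCL = X̄̄ + A₃·s̄ = 166.1000 + 1.427 × 2.7600 = 170.0385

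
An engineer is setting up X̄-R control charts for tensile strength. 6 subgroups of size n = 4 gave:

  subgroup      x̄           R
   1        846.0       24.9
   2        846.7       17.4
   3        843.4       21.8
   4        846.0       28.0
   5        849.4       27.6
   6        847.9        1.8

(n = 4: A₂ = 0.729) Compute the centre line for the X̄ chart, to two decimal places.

846.57

X̄̄ = (846.0 + 846.7 + 843.4 + 846.0 + 849.4 + 847.9) / 6 = 5079.4000 / 6 = 846.5667
CL = X̄̄ = 846.5667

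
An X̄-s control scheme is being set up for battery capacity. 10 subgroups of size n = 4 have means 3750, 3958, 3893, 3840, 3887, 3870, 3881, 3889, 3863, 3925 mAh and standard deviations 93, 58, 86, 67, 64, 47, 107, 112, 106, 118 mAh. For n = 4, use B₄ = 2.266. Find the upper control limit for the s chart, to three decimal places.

194.423

s̄ = (93 + 58 + 86 + 67 + 64 + 47 + 107 + 112 + 106 + 118) / 10 = 85.8000
UCL_s = B₄·s̄ = 2.266 × 85.8000 = 194.4228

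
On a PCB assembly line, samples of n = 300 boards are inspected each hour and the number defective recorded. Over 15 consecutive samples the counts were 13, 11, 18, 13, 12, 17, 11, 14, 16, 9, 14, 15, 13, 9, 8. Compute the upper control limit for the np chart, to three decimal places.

p̄ = Σdᵢ / (k·n) = 193 / (15 × 300) = 0.04289
UCL = np̄ + 3·√(np̄(1−p̄)) = 12.8667 + 3 × √(12.8667×0.95711) = 12.8667 + 3 × 3.5092 = 23.3944

23.394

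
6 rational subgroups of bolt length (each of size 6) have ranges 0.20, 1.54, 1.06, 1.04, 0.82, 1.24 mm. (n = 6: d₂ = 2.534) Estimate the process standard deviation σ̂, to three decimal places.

R̄ = (0.20 + 1.54 + 1.06 + 1.04 + 0.82 + 1.24) / 6 = 0.9833
σ̂ = R̄ / d₂ = 0.9833 / 2.534 = 0.3881

0.388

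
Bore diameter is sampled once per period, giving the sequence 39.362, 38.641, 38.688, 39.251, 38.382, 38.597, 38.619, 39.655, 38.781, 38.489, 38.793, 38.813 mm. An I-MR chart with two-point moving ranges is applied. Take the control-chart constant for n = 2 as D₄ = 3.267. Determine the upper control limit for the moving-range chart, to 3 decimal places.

1.474

Moving ranges: 0.721, 0.047, 0.563, 0.869, 0.215, 0.022, 1.036, 0.874, 0.292, 0.304, 0.020; M̄R̄ = 4.9630 / 11 = 0.4512
UCL_MR = D₄·M̄R̄ = 3.267 × 0.4512 = 1.4740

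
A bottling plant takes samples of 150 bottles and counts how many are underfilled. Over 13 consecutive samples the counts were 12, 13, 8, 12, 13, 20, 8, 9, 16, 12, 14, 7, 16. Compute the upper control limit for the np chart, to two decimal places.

22.39

p̄ = Σdᵢ / (k·n) = 160 / (13 × 150) = 0.08205
UCL = np̄ + 3·√(np̄(1−p̄)) = 12.3077 + 3 × √(12.3077×0.91795) = 12.3077 + 3 × 3.3612 = 22.3914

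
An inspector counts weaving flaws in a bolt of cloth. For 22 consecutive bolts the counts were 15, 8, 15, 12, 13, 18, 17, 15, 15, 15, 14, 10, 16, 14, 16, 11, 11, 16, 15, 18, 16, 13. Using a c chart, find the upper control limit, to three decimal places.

c̄ = (15 + 8 + 15 + 12 + 13 + 18 + 17 + 15 + 15 + 15 + 14 + 10 + 16 + 14 + 16 + 11 + 11 + 16 + 15 + 18 + 16 + 13) / 22 = 313 / 22 = 14.2273
UCL = c̄ + 3√c̄ = 14.2273 + 3 × √14.2273 = 14.2273 + 3 × 3.7719 = 25.5430

25.543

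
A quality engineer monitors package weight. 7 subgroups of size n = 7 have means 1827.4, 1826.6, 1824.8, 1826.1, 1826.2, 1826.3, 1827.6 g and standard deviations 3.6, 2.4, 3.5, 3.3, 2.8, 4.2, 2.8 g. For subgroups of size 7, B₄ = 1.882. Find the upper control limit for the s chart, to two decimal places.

s̄ = (3.6 + 2.4 + 3.5 + 3.3 + 2.8 + 4.2 + 2.8) / 7 = 3.2286
UCL_s = B₄·s̄ = 1.882 × 3.2286 = 6.0762

6.08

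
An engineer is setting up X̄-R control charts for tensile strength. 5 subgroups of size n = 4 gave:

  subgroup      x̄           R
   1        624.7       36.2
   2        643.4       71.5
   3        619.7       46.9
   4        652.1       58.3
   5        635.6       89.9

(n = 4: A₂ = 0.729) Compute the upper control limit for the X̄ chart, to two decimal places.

X̄̄ = (624.7 + 643.4 + 619.7 + 652.1 + 635.6) / 5 = 3175.5000 / 5 = 635.1000
R̄ = (36.2 + 71.5 + 46.9 + 58.3 + 89.9) / 5 = 302.8000 / 5 = 60.5600
UCL = X̄̄ + A₂·R̄ = 635.1000 + 0.729 × 60.5600 = 679.2482

679.25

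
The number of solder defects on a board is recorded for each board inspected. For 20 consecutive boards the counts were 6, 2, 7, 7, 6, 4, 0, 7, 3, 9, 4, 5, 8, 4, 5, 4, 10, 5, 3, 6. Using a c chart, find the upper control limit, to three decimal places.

c̄ = (6 + 2 + 7 + 7 + 6 + 4 + 0 + 7 + 3 + 9 + 4 + 5 + 8 + 4 + 5 + 4 + 10 + 5 + 3 + 6) / 20 = 105 / 20 = 5.2500
UCL = c̄ + 3√c̄ = 5.2500 + 3 × √5.2500 = 5.2500 + 3 × 2.2913 = 12.1239

12.124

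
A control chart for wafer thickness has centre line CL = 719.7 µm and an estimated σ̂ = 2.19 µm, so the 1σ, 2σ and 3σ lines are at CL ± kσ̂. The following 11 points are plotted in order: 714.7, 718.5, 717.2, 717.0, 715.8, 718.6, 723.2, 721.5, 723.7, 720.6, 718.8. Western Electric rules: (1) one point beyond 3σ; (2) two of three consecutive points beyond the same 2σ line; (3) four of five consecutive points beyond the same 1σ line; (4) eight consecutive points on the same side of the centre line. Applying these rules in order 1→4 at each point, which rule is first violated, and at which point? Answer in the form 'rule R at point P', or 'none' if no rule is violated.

rule 3 at point 5

Zone of each point (C = within 1σ̂, B = 1σ̂–2σ̂, A = 2σ̂–3σ̂, * = beyond 3σ̂; sign = side of CL): 1:-A, 2:-C, 3:-B, 4:-B, 5:-B, 6:-C, 7:+B, 8:+C, 9:+B, 10:+C, 11:-C
Rule 3 (four of five consecutive points beyond the same 1σ limit) is satisfied at point 5.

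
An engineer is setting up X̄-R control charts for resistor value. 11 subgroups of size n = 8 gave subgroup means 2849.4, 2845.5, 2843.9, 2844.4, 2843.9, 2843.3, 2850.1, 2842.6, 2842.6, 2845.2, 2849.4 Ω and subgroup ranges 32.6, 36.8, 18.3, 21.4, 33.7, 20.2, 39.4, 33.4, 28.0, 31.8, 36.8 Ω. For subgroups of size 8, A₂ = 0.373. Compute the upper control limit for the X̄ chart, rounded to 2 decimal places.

2856.75

X̄̄ = (2849.4 + 2845.5 + 2843.9 + 2844.4 + 2843.9 + 2843.3 + 2850.1 + 2842.6 + 2842.6 + 2845.2 + 2849.4) / 11 = 31300.3000 / 11 = 2845.4818
R̄ = (32.6 + 36.8 + 18.3 + 21.4 + 33.7 + 20.2 + 39.4 + 33.4 + 28.0 + 31.8 + 36.8) / 11 = 332.4000 / 11 = 30.2182
UCL = X̄̄ + A₂·R̄ = 2845.4818 + 0.373 × 30.2182 = 2856.7532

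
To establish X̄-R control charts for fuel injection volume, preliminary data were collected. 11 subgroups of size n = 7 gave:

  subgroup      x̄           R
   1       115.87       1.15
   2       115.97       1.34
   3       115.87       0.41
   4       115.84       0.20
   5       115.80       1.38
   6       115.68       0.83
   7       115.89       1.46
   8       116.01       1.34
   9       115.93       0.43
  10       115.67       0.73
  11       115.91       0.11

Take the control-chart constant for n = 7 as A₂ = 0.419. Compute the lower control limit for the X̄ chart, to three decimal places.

115.501

X̄̄ = (115.87 + 115.97 + 115.87 + 115.84 + 115.80 + 115.68 + 115.89 + 116.01 + 115.93 + 115.67 + 115.91) / 11 = 1274.4400 / 11 = 115.8582
R̄ = (1.15 + 1.34 + 0.41 + 0.20 + 1.38 + 0.83 + 1.46 + 1.34 + 0.43 + 0.73 + 0.11) / 11 = 9.3800 / 11 = 0.8527
LCL = X̄̄ − A₂·R̄ = 115.8582 − 0.419 × 0.8527 = 115.5009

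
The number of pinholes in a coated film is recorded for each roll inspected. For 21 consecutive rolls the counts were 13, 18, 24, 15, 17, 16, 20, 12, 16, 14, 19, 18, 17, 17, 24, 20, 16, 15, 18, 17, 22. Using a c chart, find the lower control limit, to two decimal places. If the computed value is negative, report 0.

c̄ = (13 + 18 + 24 + 15 + 17 + 16 + 20 + 12 + 16 + 14 + 19 + 18 + 17 + 17 + 24 + 20 + 16 + 15 + 18 + 17 + 22) / 21 = 368 / 21 = 17.5238
LCL = c̄ − 3√c̄ = 17.5238 − 3 × 4.1861 = 4.9654

4.97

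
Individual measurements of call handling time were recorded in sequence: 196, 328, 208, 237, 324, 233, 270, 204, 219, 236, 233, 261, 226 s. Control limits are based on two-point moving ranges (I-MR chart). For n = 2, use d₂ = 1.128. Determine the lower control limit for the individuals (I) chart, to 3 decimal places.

97.954

X̄ = (196 + 328 + 208 + 237 + 324 + 233 + 270 + 204 + 219 + 236 + 233 + 261 + 226) / 13 = 244.2308
Moving ranges: 132, 120, 29, 87, 91, 37, 66, 15, 17, 3, 28, 35; M̄R̄ = 660.0000 / 12 = 55.0000
LCL = X̄ − 3·M̄R̄/d₂ = 244.2308 − 3 × 55.0000 / 1.128 = 97.9542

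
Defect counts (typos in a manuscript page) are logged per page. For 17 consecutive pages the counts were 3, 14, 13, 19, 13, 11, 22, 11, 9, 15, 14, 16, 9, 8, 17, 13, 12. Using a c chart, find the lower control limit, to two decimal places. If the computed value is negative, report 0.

c̄ = (3 + 14 + 13 + 19 + 13 + 11 + 22 + 11 + 9 + 15 + 14 + 16 + 9 + 8 + 17 + 13 + 12) / 17 = 219 / 17 = 12.8824
LCL = c̄ − 3√c̄ = 12.8824 − 3 × 3.5892 = 2.1148

2.11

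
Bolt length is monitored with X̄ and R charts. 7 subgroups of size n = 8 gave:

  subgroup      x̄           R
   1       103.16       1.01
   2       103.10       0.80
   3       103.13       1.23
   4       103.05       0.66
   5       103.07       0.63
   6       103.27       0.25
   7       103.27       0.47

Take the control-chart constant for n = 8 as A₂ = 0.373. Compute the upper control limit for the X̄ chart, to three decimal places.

X̄̄ = (103.16 + 103.10 + 103.13 + 103.05 + 103.07 + 103.27 + 103.27) / 7 = 722.0500 / 7 = 103.1500
R̄ = (1.01 + 0.80 + 1.23 + 0.66 + 0.63 + 0.25 + 0.47) / 7 = 5.0500 / 7 = 0.7214
UCL = X̄̄ + A₂·R̄ = 103.1500 + 0.373 × 0.7214 = 103.4191

103.419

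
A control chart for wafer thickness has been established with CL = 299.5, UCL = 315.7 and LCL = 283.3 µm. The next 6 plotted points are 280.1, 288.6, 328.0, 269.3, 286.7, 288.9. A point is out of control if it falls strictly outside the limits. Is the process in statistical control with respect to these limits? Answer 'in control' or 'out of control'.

out of control

Compare each point to [283.3, 315.7]: sample 1 = 280.1 < LCL; sample 3 = 328.0 > UCL; sample 4 = 269.3 < LCL.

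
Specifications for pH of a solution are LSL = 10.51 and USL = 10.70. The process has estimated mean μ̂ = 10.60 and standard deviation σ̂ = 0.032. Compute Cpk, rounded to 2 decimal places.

0.94

Cpu = (USL − μ̂) / (3σ̂) = (10.70 − 10.60) / (3 × 0.032) = 1.0417; Cpl = (μ̂ − LSL) / (3σ̂) = (10.60 − 10.51) / (3 × 0.032) = 0.9375; Cpk = min(Cpu, Cpl) = 0.9375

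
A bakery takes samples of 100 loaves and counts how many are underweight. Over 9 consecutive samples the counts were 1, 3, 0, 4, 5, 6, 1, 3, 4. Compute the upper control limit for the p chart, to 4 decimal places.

0.0812

p̄ = Σdᵢ / (k·n) = 27 / (9 × 100) = 0.03000
UCL = p̄ + 3·√(p̄(1−p̄)/n) = 0.03000 + 3 × √(0.03000×0.97000/100) = 0.03000 + 3 × 0.01706 = 0.08118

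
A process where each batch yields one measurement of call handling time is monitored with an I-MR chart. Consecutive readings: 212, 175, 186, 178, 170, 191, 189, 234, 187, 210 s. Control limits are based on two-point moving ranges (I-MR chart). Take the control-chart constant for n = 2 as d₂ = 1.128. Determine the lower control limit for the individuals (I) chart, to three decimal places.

133.507

X̄ = (212 + 175 + 186 + 178 + 170 + 191 + 189 + 234 + 187 + 210) / 10 = 193.2000
Moving ranges: 37, 11, 8, 8, 21, 2, 45, 47, 23; M̄R̄ = 202.0000 / 9 = 22.4444
LCL = X̄ − 3·M̄R̄/d₂ = 193.2000 − 3 × 22.4444 / 1.128 = 133.5073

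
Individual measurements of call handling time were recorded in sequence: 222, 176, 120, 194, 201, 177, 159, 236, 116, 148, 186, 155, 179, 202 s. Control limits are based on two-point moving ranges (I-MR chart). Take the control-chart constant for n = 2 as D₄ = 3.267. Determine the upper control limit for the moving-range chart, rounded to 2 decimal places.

Moving ranges: 46, 56, 74, 7, 24, 18, 77, 120, 32, 38, 31, 24, 23; M̄R̄ = 570.0000 / 13 = 43.8462
UCL_MR = D₄·M̄R̄ = 3.267 × 43.8462 = 143.2454

143.25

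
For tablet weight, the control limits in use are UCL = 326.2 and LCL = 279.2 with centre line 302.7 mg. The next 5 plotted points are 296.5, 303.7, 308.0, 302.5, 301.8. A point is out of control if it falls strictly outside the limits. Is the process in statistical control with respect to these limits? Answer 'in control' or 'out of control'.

in control

All 5 points lie within [279.2, 326.2].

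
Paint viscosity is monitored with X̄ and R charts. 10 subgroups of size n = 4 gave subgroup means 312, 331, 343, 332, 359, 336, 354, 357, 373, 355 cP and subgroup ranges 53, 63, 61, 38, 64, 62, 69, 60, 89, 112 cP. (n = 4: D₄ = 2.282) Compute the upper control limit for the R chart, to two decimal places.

R̄ = (53 + 63 + 61 + 38 + 64 + 62 + 69 + 60 + 89 + 112) / 10 = 671.0000 / 10 = 67.1000
UCL_R = D₄·R̄ = 2.282 × 67.1000 = 153.1222

153.12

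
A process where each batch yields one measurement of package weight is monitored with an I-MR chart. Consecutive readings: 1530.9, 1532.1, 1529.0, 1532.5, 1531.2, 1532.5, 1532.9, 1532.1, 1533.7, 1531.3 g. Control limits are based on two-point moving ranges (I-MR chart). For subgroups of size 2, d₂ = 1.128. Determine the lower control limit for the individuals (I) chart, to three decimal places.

1527.210

X̄ = (1530.9 + 1532.1 + 1529.0 + 1532.5 + 1531.2 + 1532.5 + 1532.9 + 1532.1 + 1533.7 + 1531.3) / 10 = 1531.8200
Moving ranges: 1.2, 3.1, 3.5, 1.3, 1.3, 0.4, 0.8, 1.6, 2.4; M̄R̄ = 15.6000 / 9 = 1.7333
LCL = X̄ − 3·M̄R̄/d₂ = 1531.8200 − 3 × 1.7333 / 1.128 = 1527.2101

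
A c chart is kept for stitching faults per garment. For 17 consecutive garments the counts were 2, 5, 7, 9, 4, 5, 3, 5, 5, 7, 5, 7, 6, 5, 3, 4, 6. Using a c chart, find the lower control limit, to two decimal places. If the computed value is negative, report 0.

c̄ = (2 + 5 + 7 + 9 + 4 + 5 + 3 + 5 + 5 + 7 + 5 + 7 + 6 + 5 + 3 + 4 + 6) / 17 = 88 / 17 = 5.1765
LCL = c̄ − 3√c̄ = 5.1765 − 3 × 2.2752 = -1.6491 → 0 (cannot be negative)

0.00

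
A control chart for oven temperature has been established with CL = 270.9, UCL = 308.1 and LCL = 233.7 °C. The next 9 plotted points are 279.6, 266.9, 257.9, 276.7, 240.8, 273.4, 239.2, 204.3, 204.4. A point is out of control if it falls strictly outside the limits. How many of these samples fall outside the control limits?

Compare each point to [233.7, 308.1]: sample 8 = 204.3 < LCL; sample 9 = 204.4 < LCL.

2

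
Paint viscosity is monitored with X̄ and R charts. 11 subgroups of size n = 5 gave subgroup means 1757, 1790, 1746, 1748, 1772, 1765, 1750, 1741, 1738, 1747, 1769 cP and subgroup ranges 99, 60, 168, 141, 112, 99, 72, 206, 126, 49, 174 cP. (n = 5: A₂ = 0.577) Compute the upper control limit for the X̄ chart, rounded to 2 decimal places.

1825.14

X̄̄ = (1757 + 1790 + 1746 + 1748 + 1772 + 1765 + 1750 + 1741 + 1738 + 1747 + 1769) / 11 = 19323.0000 / 11 = 1756.6364
R̄ = (99 + 60 + 168 + 141 + 112 + 99 + 72 + 206 + 126 + 49 + 174) / 11 = 1306.0000 / 11 = 118.7273
UCL = X̄̄ + A₂·R̄ = 1756.6364 + 0.577 × 118.7273 = 1825.1420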